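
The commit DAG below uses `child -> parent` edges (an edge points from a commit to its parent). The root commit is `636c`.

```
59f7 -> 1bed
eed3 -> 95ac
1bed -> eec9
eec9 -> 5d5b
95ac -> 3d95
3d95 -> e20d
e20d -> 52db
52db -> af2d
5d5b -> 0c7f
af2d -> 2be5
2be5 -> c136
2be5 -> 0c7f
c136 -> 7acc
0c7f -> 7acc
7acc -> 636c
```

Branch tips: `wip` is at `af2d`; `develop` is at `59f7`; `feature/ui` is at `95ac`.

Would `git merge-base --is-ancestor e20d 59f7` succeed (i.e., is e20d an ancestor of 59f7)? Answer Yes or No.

No

Ancestors of 59f7: {0c7f, 1bed, 59f7, 5d5b, 636c, 7acc, eec9}.
e20d is not in that set, so it is not an ancestor of 59f7.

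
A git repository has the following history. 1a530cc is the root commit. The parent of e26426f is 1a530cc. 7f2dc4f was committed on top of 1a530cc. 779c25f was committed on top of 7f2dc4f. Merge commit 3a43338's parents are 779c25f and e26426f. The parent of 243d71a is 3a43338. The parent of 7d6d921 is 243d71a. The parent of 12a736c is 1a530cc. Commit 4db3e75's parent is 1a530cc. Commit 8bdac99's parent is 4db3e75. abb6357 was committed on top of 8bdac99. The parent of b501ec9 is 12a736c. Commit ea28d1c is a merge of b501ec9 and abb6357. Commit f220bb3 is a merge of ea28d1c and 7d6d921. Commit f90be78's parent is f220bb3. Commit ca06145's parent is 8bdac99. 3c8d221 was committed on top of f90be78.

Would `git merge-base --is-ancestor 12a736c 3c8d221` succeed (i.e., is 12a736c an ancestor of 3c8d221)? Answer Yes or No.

Ancestors of 3c8d221 (commits reachable by following parents): {12a736c, 1a530cc, 243d71a, 3a43338, 3c8d221, 4db3e75, 779c25f, 7d6d921, 7f2dc4f, 8bdac99, abb6357, b501ec9, e26426f, ea28d1c, f220bb3, f90be78}.
12a736c is in that set, so it is an ancestor of 3c8d221.

Yes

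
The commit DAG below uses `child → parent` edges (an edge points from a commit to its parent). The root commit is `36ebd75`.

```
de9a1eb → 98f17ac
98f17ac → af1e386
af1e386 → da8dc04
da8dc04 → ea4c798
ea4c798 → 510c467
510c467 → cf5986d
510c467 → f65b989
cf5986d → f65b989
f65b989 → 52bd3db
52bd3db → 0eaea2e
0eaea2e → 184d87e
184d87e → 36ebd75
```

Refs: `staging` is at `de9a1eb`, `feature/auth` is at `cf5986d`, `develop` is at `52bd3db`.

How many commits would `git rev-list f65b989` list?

5

Walking parent pointers from f65b989: reachable set = {0eaea2e, 184d87e, 36ebd75, 52bd3db, f65b989}.
That is 5 commits.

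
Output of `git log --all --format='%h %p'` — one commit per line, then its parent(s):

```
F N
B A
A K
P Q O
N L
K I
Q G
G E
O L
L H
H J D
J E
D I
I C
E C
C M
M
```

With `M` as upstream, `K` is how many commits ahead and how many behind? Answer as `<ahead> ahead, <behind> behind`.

Reachable from K: {C, I, K, M}.
Reachable from M: {M}.
Only in K's history (ahead): {C, I, K} — 3.
Only in M's history (behind): {} — 0.

3 ahead, 0 behind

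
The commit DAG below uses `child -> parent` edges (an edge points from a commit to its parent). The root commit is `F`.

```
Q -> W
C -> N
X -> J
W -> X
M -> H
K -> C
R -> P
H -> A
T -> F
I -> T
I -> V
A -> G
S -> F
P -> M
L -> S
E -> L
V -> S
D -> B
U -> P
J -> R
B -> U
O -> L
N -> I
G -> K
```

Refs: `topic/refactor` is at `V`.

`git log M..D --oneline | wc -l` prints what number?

Reachable from D: {A, B, C, D, F, G, H, I, K, M, N, P, S, T, U, V}.
Reachable from M: {A, C, F, G, H, I, K, M, N, S, T, V}.
In D's history but not M's: {B, D, P, U} — 4 commits.

4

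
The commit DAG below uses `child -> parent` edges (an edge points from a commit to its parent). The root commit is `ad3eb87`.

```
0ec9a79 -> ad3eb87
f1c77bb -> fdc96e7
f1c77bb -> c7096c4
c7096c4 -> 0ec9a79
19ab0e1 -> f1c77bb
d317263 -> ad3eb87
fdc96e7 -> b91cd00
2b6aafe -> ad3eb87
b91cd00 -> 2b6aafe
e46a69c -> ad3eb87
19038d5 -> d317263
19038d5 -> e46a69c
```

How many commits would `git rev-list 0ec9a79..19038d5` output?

3

Reachable from 19038d5: {19038d5, ad3eb87, d317263, e46a69c}.
Reachable from 0ec9a79: {0ec9a79, ad3eb87}.
In 19038d5's history but not 0ec9a79's: {19038d5, d317263, e46a69c} — 3 commits.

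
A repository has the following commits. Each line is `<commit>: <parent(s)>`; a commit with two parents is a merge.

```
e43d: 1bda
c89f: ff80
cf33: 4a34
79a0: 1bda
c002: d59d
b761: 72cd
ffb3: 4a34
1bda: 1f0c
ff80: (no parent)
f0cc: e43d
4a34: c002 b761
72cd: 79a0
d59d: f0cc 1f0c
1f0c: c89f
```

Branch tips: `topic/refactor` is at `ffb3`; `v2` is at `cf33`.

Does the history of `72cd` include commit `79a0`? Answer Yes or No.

Ancestors of 72cd (commits reachable by following parents): {1bda, 1f0c, 72cd, 79a0, c89f, ff80}.
79a0 is in that set, so it is an ancestor of 72cd.

Yes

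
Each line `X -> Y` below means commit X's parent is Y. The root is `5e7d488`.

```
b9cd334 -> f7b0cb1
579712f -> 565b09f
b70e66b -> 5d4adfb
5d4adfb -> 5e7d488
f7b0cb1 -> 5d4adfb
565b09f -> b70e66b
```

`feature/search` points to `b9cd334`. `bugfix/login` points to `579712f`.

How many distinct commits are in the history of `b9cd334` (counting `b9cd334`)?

Walking parent pointers from b9cd334: reachable set = {5d4adfb, 5e7d488, b9cd334, f7b0cb1}.
That is 4 commits.

4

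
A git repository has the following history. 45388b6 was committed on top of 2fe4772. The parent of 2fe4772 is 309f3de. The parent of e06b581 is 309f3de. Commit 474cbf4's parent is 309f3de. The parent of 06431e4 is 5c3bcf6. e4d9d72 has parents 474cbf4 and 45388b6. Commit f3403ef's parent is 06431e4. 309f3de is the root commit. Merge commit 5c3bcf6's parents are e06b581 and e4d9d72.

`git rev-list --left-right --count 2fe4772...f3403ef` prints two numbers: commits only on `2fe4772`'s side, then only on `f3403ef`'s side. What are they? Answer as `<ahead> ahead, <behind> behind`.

Reachable from 2fe4772: {2fe4772, 309f3de}.
Reachable from f3403ef: {06431e4, 2fe4772, 309f3de, 45388b6, 474cbf4, 5c3bcf6, e06b581, e4d9d72, f3403ef}.
Only in 2fe4772's history (ahead): {} — 0.
Only in f3403ef's history (behind): {06431e4, 45388b6, 474cbf4, 5c3bcf6, e06b581, e4d9d72, f3403ef} — 7.

0 ahead, 7 behind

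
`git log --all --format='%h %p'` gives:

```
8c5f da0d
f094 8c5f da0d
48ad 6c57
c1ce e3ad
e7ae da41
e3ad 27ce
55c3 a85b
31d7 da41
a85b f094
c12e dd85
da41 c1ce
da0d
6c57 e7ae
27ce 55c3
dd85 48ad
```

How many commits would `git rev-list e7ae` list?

Walking parent pointers from e7ae: reachable set = {27ce, 55c3, 8c5f, a85b, c1ce, da0d, da41, e3ad, e7ae, f094}.
That is 10 commits.

10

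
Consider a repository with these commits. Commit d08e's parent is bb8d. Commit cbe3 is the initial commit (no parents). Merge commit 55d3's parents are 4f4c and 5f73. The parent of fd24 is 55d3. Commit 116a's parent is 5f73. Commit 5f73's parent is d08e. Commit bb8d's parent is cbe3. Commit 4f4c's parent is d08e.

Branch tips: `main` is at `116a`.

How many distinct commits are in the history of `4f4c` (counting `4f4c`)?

4

Walking parent pointers from 4f4c: reachable set = {4f4c, bb8d, cbe3, d08e}.
That is 4 commits.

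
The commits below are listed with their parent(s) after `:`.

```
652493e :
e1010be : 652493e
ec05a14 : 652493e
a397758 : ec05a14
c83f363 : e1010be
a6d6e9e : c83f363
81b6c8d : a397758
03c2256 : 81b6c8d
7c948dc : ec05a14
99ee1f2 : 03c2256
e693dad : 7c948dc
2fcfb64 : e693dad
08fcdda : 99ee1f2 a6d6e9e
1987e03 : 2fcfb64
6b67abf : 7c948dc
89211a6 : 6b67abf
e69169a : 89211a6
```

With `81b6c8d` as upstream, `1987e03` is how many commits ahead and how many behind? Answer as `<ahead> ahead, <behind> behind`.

Reachable from 1987e03: {1987e03, 2fcfb64, 652493e, 7c948dc, e693dad, ec05a14}.
Reachable from 81b6c8d: {652493e, 81b6c8d, a397758, ec05a14}.
Only in 1987e03's history (ahead): {1987e03, 2fcfb64, 7c948dc, e693dad} — 4.
Only in 81b6c8d's history (behind): {81b6c8d, a397758} — 2.

4 ahead, 2 behind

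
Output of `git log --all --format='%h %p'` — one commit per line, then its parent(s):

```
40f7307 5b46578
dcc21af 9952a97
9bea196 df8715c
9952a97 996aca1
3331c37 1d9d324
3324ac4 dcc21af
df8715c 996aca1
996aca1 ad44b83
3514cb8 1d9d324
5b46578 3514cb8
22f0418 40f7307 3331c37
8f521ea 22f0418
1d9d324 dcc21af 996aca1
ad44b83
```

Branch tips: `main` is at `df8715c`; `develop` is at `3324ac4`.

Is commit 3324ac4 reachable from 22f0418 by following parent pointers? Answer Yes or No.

No

Ancestors of 22f0418: {1d9d324, 22f0418, 3331c37, 3514cb8, 40f7307, 5b46578, 9952a97, 996aca1, ad44b83, dcc21af}.
3324ac4 is not in that set, so it is not an ancestor of 22f0418.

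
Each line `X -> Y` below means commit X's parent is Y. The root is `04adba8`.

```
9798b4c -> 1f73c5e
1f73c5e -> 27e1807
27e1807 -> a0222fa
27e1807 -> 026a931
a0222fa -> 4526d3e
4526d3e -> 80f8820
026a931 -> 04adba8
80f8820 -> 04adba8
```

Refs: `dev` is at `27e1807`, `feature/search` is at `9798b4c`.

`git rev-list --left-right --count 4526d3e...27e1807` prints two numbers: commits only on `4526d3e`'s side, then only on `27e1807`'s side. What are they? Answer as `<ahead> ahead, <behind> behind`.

Reachable from 4526d3e: {04adba8, 4526d3e, 80f8820}.
Reachable from 27e1807: {026a931, 04adba8, 27e1807, 4526d3e, 80f8820, a0222fa}.
Only in 4526d3e's history (ahead): {} — 0.
Only in 27e1807's history (behind): {026a931, 27e1807, a0222fa} — 3.

0 ahead, 3 behind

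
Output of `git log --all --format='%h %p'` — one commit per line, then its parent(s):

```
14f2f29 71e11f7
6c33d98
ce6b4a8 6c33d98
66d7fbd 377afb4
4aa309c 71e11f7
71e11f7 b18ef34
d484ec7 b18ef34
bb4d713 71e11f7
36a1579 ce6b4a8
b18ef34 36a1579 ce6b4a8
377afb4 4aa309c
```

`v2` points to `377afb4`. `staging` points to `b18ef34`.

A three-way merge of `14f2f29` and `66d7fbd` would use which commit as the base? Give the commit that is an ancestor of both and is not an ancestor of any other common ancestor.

Ancestors of 14f2f29: {14f2f29, 36a1579, 6c33d98, 71e11f7, b18ef34, ce6b4a8}.
Ancestors of 66d7fbd: {36a1579, 377afb4, 4aa309c, 66d7fbd, 6c33d98, 71e11f7, b18ef34, ce6b4a8}.
Common ancestors: {36a1579, 6c33d98, 71e11f7, b18ef34, ce6b4a8}.
Among these, 71e11f7 is not an ancestor of any other common ancestor — it is the merge base.

71e11f7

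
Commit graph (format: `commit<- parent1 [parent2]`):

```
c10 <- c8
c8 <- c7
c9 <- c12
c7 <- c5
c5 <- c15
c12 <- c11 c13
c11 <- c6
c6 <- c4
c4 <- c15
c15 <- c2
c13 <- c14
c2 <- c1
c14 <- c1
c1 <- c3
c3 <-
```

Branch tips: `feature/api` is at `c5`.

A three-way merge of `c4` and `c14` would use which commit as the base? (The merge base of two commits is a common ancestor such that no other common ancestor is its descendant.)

c1

Ancestors of c4: {c1, c15, c2, c3, c4}.
Ancestors of c14: {c1, c14, c3}.
Common ancestors: {c1, c3}.
Among these, c1 is not an ancestor of any other common ancestor — it is the merge base.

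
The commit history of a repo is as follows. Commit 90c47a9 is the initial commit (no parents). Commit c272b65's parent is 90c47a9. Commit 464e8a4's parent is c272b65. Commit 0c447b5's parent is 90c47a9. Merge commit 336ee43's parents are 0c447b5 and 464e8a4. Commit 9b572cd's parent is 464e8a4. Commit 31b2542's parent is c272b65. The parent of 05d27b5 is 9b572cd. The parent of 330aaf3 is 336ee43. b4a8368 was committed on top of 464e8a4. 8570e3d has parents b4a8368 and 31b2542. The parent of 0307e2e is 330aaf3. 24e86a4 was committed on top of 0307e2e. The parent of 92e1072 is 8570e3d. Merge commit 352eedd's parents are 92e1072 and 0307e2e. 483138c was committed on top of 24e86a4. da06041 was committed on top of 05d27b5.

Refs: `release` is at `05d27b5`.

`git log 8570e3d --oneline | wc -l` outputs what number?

6

Walking parent pointers from 8570e3d: reachable set = {31b2542, 464e8a4, 8570e3d, 90c47a9, b4a8368, c272b65}.
That is 6 commits.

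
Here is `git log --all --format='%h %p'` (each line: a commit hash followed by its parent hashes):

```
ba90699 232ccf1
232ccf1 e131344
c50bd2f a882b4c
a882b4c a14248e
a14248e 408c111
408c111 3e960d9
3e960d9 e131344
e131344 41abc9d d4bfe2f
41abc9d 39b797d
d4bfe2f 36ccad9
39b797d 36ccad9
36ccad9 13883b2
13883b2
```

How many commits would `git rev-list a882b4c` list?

10

Walking parent pointers from a882b4c: reachable set = {13883b2, 36ccad9, 39b797d, 3e960d9, 408c111, 41abc9d, a14248e, a882b4c, d4bfe2f, e131344}.
That is 10 commits.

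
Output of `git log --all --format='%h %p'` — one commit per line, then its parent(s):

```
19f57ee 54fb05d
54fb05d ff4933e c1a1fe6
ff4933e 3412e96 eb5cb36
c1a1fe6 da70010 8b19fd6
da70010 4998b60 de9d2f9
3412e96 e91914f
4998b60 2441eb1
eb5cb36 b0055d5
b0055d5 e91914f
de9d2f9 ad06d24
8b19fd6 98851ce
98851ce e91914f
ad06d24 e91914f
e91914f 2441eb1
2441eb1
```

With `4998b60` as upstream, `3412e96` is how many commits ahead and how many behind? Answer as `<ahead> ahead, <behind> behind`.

2 ahead, 1 behind

Reachable from 3412e96: {2441eb1, 3412e96, e91914f}.
Reachable from 4998b60: {2441eb1, 4998b60}.
Only in 3412e96's history (ahead): {3412e96, e91914f} — 2.
Only in 4998b60's history (behind): {4998b60} — 1.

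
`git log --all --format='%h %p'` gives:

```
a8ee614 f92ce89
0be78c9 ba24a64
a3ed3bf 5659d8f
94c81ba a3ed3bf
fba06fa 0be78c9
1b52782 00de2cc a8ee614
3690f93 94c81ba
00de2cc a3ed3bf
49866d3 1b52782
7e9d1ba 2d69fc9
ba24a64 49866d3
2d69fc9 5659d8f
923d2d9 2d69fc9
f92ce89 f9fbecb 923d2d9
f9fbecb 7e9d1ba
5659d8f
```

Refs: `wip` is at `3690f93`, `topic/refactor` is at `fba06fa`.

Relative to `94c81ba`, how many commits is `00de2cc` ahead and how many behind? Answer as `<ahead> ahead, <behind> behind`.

Reachable from 00de2cc: {00de2cc, 5659d8f, a3ed3bf}.
Reachable from 94c81ba: {5659d8f, 94c81ba, a3ed3bf}.
Only in 00de2cc's history (ahead): {00de2cc} — 1.
Only in 94c81ba's history (behind): {94c81ba} — 1.

1 ahead, 1 behind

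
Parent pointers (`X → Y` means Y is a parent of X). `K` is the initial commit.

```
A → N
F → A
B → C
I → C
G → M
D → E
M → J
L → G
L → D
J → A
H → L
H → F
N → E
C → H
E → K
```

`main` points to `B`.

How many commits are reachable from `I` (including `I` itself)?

13

Walking parent pointers from I: reachable set = {A, C, D, E, F, G, H, I, J, K, L, M, N}.
That is 13 commits.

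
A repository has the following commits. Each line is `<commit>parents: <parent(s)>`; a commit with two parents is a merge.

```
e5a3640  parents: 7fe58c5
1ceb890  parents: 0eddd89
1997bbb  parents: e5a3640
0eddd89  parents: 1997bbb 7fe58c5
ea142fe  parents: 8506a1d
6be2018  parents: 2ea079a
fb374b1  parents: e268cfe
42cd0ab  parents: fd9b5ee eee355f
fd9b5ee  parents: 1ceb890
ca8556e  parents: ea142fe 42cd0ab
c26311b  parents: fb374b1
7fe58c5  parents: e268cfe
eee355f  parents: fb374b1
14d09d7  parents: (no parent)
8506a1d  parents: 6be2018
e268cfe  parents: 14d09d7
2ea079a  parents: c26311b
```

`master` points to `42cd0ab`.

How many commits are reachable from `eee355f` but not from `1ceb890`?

Reachable from eee355f: {14d09d7, e268cfe, eee355f, fb374b1}.
Reachable from 1ceb890: {0eddd89, 14d09d7, 1997bbb, 1ceb890, 7fe58c5, e268cfe, e5a3640}.
In eee355f's history but not 1ceb890's: {eee355f, fb374b1} — 2 commits.

2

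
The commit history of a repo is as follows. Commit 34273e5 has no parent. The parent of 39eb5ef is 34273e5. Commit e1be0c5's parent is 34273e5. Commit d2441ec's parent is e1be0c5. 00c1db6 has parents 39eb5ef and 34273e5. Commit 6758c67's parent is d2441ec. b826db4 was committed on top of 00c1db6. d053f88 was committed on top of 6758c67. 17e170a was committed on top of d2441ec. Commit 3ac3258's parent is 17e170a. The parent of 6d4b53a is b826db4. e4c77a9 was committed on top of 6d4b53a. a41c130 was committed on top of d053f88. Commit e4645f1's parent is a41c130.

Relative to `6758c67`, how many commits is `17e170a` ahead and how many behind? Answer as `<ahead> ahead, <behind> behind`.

1 ahead, 1 behind

Reachable from 17e170a: {17e170a, 34273e5, d2441ec, e1be0c5}.
Reachable from 6758c67: {34273e5, 6758c67, d2441ec, e1be0c5}.
Only in 17e170a's history (ahead): {17e170a} — 1.
Only in 6758c67's history (behind): {6758c67} — 1.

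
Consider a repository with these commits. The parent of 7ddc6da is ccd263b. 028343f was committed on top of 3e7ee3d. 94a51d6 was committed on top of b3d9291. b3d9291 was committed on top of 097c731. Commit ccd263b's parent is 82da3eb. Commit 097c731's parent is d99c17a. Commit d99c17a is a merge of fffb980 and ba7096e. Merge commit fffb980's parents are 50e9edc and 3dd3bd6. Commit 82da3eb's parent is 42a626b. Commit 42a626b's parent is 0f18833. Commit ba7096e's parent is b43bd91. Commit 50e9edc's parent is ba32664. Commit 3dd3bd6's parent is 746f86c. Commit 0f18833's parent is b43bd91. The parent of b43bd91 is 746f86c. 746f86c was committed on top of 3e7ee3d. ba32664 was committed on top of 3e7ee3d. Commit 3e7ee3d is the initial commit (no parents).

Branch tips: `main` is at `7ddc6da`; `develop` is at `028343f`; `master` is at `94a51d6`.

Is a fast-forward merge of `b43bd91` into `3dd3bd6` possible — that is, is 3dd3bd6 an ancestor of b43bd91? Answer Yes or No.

No

A fast-forward from 3dd3bd6 to b43bd91 is possible iff 3dd3bd6 is an ancestor of b43bd91.
Ancestors of b43bd91: {3e7ee3d, 746f86c, b43bd91}.
3dd3bd6 is not among them, so fast-forward is not possible.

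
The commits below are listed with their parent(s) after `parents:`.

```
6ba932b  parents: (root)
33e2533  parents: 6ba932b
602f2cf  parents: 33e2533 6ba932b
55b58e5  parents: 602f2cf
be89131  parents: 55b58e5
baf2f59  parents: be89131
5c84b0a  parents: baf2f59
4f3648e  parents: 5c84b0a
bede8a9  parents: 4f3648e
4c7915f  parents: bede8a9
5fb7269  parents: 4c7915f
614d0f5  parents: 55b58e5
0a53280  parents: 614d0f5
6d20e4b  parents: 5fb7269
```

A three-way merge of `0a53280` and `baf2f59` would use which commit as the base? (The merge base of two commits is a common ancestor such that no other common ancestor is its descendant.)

55b58e5

Ancestors of 0a53280: {0a53280, 33e2533, 55b58e5, 602f2cf, 614d0f5, 6ba932b}.
Ancestors of baf2f59: {33e2533, 55b58e5, 602f2cf, 6ba932b, baf2f59, be89131}.
Common ancestors: {33e2533, 55b58e5, 602f2cf, 6ba932b}.
Among these, 55b58e5 is not an ancestor of any other common ancestor — it is the merge base.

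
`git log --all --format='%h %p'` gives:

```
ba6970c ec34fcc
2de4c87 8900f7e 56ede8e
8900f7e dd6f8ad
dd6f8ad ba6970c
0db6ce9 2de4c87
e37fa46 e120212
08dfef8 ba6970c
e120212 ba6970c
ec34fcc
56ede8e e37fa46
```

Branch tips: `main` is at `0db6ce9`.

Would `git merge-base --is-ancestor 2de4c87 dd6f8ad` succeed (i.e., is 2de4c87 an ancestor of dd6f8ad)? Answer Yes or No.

No

Ancestors of dd6f8ad: {ba6970c, dd6f8ad, ec34fcc}.
2de4c87 is not in that set, so it is not an ancestor of dd6f8ad.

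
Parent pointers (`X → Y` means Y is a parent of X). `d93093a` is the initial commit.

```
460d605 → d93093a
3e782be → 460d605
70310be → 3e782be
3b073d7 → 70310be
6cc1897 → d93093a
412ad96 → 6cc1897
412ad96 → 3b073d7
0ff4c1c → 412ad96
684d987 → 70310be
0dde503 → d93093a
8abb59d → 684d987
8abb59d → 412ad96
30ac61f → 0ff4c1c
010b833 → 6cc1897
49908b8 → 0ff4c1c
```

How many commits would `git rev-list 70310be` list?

4

Walking parent pointers from 70310be: reachable set = {3e782be, 460d605, 70310be, d93093a}.
That is 4 commits.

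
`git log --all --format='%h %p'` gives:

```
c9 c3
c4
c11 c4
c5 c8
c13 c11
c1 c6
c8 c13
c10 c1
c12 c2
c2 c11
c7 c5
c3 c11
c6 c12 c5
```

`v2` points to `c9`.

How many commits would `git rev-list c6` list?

Walking parent pointers from c6: reachable set = {c11, c12, c13, c2, c4, c5, c6, c8}.
That is 8 commits.

8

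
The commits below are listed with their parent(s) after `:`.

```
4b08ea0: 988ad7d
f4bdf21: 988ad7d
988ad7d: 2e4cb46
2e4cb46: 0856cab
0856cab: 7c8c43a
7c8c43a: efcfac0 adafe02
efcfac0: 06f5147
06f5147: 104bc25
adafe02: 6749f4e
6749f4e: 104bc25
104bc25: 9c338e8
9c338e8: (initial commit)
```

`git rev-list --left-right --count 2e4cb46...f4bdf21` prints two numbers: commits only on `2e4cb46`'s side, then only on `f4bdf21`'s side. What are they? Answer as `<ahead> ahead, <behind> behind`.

0 ahead, 2 behind

Reachable from 2e4cb46: {06f5147, 0856cab, 104bc25, 2e4cb46, 6749f4e, 7c8c43a, 9c338e8, adafe02, efcfac0}.
Reachable from f4bdf21: {06f5147, 0856cab, 104bc25, 2e4cb46, 6749f4e, 7c8c43a, 988ad7d, 9c338e8, adafe02, efcfac0, f4bdf21}.
Only in 2e4cb46's history (ahead): {} — 0.
Only in f4bdf21's history (behind): {988ad7d, f4bdf21} — 2.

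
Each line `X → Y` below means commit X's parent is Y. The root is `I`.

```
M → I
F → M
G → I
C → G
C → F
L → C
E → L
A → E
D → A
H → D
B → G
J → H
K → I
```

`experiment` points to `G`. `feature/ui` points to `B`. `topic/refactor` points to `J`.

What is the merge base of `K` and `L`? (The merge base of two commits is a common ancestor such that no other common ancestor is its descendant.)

I

Ancestors of K: {I, K}.
Ancestors of L: {C, F, G, I, L, M}.
Common ancestors: {I}.
The only common ancestor is I, so it is the merge base.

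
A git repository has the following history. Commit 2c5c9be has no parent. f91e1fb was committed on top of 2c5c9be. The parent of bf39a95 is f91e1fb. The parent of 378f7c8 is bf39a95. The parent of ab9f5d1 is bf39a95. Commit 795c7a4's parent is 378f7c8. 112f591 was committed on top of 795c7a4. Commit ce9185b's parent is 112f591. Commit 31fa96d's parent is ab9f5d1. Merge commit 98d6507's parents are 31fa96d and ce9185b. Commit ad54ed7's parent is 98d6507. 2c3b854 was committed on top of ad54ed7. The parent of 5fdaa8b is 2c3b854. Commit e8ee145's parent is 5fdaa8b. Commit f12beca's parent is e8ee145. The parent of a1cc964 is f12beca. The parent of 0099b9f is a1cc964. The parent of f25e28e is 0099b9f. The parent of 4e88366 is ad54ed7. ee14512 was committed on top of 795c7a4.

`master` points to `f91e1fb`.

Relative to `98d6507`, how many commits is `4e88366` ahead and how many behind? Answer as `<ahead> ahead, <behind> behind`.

Reachable from 4e88366: {112f591, 2c5c9be, 31fa96d, 378f7c8, 4e88366, 795c7a4, 98d6507, ab9f5d1, ad54ed7, bf39a95, ce9185b, f91e1fb}.
Reachable from 98d6507: {112f591, 2c5c9be, 31fa96d, 378f7c8, 795c7a4, 98d6507, ab9f5d1, bf39a95, ce9185b, f91e1fb}.
Only in 4e88366's history (ahead): {4e88366, ad54ed7} — 2.
Only in 98d6507's history (behind): {} — 0.

2 ahead, 0 behind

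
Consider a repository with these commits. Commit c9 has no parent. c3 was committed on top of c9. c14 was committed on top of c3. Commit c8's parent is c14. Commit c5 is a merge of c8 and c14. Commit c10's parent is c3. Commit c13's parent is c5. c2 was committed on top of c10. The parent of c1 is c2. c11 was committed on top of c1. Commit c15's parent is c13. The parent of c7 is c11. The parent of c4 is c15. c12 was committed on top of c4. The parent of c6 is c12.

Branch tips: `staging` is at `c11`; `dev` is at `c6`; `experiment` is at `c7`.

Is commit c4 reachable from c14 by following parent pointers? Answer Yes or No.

Ancestors of c14: {c14, c3, c9}.
c4 is not in that set, so it is not an ancestor of c14.

No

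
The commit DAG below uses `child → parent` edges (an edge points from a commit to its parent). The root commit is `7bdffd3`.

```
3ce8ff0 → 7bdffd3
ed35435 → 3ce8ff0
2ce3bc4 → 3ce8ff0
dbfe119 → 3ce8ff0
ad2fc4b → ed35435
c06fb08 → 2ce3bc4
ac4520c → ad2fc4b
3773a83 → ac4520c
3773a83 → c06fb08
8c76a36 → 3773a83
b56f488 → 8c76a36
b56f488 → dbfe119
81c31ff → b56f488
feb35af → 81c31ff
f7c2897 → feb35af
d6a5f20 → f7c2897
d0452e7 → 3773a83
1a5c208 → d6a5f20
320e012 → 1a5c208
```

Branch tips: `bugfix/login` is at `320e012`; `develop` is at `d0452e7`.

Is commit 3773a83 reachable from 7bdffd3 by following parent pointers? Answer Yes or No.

No

Ancestors of 7bdffd3: {7bdffd3}.
3773a83 is not in that set, so it is not an ancestor of 7bdffd3.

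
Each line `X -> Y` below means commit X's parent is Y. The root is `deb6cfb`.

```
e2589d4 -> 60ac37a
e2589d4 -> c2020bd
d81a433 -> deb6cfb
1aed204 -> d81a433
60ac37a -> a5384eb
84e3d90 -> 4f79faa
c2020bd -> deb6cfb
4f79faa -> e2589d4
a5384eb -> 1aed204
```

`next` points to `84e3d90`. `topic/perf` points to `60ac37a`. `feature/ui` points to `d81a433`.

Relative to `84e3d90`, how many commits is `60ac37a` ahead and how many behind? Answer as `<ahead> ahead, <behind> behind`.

Reachable from 60ac37a: {1aed204, 60ac37a, a5384eb, d81a433, deb6cfb}.
Reachable from 84e3d90: {1aed204, 4f79faa, 60ac37a, 84e3d90, a5384eb, c2020bd, d81a433, deb6cfb, e2589d4}.
Only in 60ac37a's history (ahead): {} — 0.
Only in 84e3d90's history (behind): {4f79faa, 84e3d90, c2020bd, e2589d4} — 4.

0 ahead, 4 behind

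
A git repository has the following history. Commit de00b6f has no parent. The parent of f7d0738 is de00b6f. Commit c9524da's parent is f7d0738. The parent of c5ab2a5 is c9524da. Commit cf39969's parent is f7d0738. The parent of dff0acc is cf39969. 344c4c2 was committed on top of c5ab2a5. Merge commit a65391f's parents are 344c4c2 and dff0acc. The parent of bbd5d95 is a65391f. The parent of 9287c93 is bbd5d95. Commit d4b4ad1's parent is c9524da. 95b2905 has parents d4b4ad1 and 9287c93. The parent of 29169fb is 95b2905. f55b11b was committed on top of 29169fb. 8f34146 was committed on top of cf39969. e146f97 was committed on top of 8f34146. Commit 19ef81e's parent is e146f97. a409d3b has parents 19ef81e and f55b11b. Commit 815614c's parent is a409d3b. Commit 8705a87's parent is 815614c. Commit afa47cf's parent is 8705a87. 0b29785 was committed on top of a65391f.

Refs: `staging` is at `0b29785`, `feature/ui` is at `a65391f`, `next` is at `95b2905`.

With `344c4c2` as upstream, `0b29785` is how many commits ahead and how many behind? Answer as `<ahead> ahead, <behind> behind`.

Reachable from 0b29785: {0b29785, 344c4c2, a65391f, c5ab2a5, c9524da, cf39969, de00b6f, dff0acc, f7d0738}.
Reachable from 344c4c2: {344c4c2, c5ab2a5, c9524da, de00b6f, f7d0738}.
Only in 0b29785's history (ahead): {0b29785, a65391f, cf39969, dff0acc} — 4.
Only in 344c4c2's history (behind): {} — 0.

4 ahead, 0 behind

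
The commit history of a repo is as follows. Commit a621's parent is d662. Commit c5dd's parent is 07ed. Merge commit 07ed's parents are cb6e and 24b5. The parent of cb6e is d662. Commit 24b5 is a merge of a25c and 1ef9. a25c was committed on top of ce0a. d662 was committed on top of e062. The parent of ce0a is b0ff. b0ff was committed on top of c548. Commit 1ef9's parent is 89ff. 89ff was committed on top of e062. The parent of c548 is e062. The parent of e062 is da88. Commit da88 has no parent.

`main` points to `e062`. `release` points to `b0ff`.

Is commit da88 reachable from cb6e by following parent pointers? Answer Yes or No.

Yes

Ancestors of cb6e (commits reachable by following parents): {cb6e, d662, da88, e062}.
da88 is in that set, so it is an ancestor of cb6e.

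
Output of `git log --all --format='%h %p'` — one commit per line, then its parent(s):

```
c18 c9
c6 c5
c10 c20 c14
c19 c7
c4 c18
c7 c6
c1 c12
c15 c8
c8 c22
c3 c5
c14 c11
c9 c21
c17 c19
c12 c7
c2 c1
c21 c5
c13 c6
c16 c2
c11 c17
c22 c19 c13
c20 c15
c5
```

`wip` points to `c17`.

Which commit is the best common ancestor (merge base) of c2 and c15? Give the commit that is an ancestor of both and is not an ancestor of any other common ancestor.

Ancestors of c2: {c1, c12, c2, c5, c6, c7}.
Ancestors of c15: {c13, c15, c19, c22, c5, c6, c7, c8}.
Common ancestors: {c5, c6, c7}.
Among these, c7 is not an ancestor of any other common ancestor — it is the merge base.

c7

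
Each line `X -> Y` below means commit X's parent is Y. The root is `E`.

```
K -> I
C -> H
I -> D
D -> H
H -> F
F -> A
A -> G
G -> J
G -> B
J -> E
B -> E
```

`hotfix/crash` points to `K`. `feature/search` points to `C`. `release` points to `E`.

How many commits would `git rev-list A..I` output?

4

Reachable from I: {A, B, D, E, F, G, H, I, J}.
Reachable from A: {A, B, E, G, J}.
In I's history but not A's: {D, F, H, I} — 4 commits.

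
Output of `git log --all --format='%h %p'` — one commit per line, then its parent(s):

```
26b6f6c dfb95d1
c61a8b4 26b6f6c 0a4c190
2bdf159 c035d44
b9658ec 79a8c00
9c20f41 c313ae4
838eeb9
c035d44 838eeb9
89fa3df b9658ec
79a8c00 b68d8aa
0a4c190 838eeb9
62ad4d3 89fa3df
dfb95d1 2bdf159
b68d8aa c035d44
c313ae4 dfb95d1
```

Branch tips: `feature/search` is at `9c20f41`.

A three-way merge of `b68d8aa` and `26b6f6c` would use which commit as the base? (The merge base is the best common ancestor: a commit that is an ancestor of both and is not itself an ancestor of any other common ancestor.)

c035d44

Ancestors of b68d8aa: {838eeb9, b68d8aa, c035d44}.
Ancestors of 26b6f6c: {26b6f6c, 2bdf159, 838eeb9, c035d44, dfb95d1}.
Common ancestors: {838eeb9, c035d44}.
Among these, c035d44 is not an ancestor of any other common ancestor — it is the merge base.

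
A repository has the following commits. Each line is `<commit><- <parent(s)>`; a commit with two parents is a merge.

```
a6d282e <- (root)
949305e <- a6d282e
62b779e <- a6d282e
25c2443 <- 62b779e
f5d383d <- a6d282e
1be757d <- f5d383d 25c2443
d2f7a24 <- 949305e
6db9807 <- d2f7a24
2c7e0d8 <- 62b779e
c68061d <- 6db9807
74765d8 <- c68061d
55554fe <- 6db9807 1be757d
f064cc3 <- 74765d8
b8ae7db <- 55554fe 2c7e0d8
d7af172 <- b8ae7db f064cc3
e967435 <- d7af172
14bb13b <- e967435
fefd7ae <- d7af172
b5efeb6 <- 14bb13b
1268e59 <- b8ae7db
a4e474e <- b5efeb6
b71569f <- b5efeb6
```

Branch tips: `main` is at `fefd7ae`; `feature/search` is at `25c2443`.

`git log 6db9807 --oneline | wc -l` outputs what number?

4

Walking parent pointers from 6db9807: reachable set = {6db9807, 949305e, a6d282e, d2f7a24}.
That is 4 commits.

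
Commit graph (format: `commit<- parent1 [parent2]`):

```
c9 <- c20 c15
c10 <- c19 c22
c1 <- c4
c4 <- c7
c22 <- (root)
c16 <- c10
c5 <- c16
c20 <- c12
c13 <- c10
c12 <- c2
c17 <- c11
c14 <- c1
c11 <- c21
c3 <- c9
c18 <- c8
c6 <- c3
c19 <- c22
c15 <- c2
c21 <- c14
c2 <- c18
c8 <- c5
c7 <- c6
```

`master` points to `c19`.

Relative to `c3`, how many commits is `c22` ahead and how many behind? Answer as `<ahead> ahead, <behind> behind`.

Reachable from c22: {c22}.
Reachable from c3: {c10, c12, c15, c16, c18, c19, c2, c20, c22, c3, c5, c8, c9}.
Only in c22's history (ahead): {} — 0.
Only in c3's history (behind): {c10, c12, c15, c16, c18, c19, c2, c20, c3, c5, c8, c9} — 12.

0 ahead, 12 behind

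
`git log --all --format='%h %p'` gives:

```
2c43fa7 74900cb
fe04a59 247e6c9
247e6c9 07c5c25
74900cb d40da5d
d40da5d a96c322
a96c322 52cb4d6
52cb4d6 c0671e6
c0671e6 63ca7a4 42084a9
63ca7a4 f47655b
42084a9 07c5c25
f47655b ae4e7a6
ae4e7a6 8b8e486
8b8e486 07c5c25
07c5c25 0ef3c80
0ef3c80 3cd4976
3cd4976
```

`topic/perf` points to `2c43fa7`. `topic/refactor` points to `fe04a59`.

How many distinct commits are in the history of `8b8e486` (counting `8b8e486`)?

4

Walking parent pointers from 8b8e486: reachable set = {07c5c25, 0ef3c80, 3cd4976, 8b8e486}.
That is 4 commits.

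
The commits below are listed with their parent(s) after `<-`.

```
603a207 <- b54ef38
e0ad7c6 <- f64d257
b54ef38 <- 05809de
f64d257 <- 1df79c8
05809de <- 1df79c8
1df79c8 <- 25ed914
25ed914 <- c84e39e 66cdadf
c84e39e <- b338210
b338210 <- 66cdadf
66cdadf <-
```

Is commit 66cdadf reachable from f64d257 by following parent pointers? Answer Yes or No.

Ancestors of f64d257 (commits reachable by following parents): {1df79c8, 25ed914, 66cdadf, b338210, c84e39e, f64d257}.
66cdadf is in that set, so it is an ancestor of f64d257.

Yes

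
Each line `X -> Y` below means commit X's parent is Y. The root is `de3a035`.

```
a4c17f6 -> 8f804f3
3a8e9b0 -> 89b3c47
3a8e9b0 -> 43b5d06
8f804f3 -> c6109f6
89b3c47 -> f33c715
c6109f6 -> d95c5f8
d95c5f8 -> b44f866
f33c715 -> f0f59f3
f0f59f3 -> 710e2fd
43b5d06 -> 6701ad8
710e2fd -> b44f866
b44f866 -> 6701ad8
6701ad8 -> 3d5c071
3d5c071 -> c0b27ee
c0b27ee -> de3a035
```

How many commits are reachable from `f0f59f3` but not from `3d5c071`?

4

Reachable from f0f59f3: {3d5c071, 6701ad8, 710e2fd, b44f866, c0b27ee, de3a035, f0f59f3}.
Reachable from 3d5c071: {3d5c071, c0b27ee, de3a035}.
In f0f59f3's history but not 3d5c071's: {6701ad8, 710e2fd, b44f866, f0f59f3} — 4 commits.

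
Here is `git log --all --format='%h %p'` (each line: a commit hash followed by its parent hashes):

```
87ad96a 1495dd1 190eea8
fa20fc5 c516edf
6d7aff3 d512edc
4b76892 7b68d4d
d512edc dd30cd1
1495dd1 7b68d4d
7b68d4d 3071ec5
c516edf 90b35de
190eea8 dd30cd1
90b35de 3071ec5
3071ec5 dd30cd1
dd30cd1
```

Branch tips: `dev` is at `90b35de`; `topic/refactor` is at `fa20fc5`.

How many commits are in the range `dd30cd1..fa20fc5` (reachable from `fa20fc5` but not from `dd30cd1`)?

Reachable from fa20fc5: {3071ec5, 90b35de, c516edf, dd30cd1, fa20fc5}.
Reachable from dd30cd1: {dd30cd1}.
In fa20fc5's history but not dd30cd1's: {3071ec5, 90b35de, c516edf, fa20fc5} — 4 commits.

4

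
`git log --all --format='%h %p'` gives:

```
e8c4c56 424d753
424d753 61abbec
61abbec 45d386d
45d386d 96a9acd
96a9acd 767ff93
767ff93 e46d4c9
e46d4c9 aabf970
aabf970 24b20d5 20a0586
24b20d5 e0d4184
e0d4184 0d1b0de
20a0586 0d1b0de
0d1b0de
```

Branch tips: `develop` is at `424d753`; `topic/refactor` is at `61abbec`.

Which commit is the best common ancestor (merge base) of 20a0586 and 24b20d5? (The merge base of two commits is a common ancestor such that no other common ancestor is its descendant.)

0d1b0de

Ancestors of 20a0586: {0d1b0de, 20a0586}.
Ancestors of 24b20d5: {0d1b0de, 24b20d5, e0d4184}.
Common ancestors: {0d1b0de}.
The only common ancestor is 0d1b0de, so it is the merge base.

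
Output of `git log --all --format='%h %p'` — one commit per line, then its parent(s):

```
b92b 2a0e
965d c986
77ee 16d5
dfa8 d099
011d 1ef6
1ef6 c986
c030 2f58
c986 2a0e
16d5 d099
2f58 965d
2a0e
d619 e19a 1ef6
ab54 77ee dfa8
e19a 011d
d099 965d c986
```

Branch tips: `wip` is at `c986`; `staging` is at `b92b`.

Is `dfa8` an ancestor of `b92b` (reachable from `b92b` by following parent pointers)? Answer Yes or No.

No

Ancestors of b92b: {2a0e, b92b}.
dfa8 is not in that set, so it is not an ancestor of b92b.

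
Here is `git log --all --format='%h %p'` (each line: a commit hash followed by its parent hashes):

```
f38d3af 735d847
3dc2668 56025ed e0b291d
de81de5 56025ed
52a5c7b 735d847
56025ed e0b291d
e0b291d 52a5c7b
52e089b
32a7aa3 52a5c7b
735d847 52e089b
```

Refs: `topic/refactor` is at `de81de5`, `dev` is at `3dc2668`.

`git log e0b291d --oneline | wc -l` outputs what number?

4

Walking parent pointers from e0b291d: reachable set = {52a5c7b, 52e089b, 735d847, e0b291d}.
That is 4 commits.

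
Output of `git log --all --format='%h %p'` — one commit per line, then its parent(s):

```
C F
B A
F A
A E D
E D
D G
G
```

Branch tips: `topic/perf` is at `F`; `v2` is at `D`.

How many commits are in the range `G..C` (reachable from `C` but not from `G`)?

5

Reachable from C: {A, C, D, E, F, G}.
Reachable from G: {G}.
In C's history but not G's: {A, C, D, E, F} — 5 commits.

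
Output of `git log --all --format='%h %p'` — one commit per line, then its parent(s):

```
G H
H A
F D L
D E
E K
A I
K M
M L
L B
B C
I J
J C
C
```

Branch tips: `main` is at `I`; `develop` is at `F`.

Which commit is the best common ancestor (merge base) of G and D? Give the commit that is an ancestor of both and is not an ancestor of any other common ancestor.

C

Ancestors of G: {A, C, G, H, I, J}.
Ancestors of D: {B, C, D, E, K, L, M}.
Common ancestors: {C}.
The only common ancestor is C, so it is the merge base.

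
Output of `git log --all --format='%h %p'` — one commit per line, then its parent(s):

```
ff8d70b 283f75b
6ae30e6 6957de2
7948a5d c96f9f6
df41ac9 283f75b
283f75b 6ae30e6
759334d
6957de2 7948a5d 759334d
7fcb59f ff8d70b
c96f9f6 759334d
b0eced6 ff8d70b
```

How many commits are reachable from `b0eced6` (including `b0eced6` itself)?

8

Walking parent pointers from b0eced6: reachable set = {283f75b, 6957de2, 6ae30e6, 759334d, 7948a5d, b0eced6, c96f9f6, ff8d70b}.
That is 8 commits.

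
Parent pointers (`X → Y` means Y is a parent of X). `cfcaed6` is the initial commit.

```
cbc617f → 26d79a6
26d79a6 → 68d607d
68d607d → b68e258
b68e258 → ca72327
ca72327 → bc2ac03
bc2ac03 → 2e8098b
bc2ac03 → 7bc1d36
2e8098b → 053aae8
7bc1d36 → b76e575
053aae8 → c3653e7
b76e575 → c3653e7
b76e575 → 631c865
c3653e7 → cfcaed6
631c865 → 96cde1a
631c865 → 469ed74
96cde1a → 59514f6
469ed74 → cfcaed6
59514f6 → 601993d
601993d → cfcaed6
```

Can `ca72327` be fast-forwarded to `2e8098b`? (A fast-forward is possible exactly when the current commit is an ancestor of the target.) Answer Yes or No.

A fast-forward from ca72327 to 2e8098b is possible iff ca72327 is an ancestor of 2e8098b.
Ancestors of 2e8098b: {053aae8, 2e8098b, c3653e7, cfcaed6}.
ca72327 is not among them, so fast-forward is not possible.

No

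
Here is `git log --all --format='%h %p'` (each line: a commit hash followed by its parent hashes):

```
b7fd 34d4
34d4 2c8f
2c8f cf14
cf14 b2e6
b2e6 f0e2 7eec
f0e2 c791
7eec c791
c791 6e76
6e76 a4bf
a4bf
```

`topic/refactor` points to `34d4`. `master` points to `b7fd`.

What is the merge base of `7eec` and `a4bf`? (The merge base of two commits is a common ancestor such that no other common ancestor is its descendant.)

a4bf

Ancestors of 7eec: {6e76, 7eec, a4bf, c791}.
Ancestors of a4bf: {a4bf}.
Common ancestors: {a4bf}.
The only common ancestor is a4bf, so it is the merge base.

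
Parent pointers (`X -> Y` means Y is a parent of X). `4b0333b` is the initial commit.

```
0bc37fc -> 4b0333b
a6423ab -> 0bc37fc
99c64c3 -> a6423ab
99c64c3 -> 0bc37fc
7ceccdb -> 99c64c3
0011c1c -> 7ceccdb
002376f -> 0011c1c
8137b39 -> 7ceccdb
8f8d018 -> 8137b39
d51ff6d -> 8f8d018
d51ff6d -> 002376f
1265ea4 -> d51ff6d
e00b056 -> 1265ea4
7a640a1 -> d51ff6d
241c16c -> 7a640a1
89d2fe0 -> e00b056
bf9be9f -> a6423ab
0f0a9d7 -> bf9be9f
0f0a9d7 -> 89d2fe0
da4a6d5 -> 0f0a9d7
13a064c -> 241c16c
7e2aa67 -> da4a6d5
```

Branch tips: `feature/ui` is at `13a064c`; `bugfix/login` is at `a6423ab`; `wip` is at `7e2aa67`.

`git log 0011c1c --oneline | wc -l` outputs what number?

6

Walking parent pointers from 0011c1c: reachable set = {0011c1c, 0bc37fc, 4b0333b, 7ceccdb, 99c64c3, a6423ab}.
That is 6 commits.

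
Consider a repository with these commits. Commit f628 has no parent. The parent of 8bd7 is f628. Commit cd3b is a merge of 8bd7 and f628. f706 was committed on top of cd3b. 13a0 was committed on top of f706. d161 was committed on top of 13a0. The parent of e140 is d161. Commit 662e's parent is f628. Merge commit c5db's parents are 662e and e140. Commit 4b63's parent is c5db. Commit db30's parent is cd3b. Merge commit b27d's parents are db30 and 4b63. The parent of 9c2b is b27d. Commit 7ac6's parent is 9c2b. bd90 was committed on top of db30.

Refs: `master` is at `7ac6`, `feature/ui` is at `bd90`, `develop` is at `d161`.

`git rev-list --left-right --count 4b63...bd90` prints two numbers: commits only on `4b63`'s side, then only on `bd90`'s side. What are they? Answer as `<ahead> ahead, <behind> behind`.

Reachable from 4b63: {13a0, 4b63, 662e, 8bd7, c5db, cd3b, d161, e140, f628, f706}.
Reachable from bd90: {8bd7, bd90, cd3b, db30, f628}.
Only in 4b63's history (ahead): {13a0, 4b63, 662e, c5db, d161, e140, f706} — 7.
Only in bd90's history (behind): {bd90, db30} — 2.

7 ahead, 2 behind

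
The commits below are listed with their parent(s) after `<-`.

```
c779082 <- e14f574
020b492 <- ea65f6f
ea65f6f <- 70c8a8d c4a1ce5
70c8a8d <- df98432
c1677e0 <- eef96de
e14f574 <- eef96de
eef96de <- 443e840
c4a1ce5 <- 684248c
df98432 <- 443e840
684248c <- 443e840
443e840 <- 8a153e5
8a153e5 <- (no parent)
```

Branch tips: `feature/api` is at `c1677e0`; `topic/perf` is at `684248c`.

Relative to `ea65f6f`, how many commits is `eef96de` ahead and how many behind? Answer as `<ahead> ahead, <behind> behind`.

Reachable from eef96de: {443e840, 8a153e5, eef96de}.
Reachable from ea65f6f: {443e840, 684248c, 70c8a8d, 8a153e5, c4a1ce5, df98432, ea65f6f}.
Only in eef96de's history (ahead): {eef96de} — 1.
Only in ea65f6f's history (behind): {684248c, 70c8a8d, c4a1ce5, df98432, ea65f6f} — 5.

1 ahead, 5 behind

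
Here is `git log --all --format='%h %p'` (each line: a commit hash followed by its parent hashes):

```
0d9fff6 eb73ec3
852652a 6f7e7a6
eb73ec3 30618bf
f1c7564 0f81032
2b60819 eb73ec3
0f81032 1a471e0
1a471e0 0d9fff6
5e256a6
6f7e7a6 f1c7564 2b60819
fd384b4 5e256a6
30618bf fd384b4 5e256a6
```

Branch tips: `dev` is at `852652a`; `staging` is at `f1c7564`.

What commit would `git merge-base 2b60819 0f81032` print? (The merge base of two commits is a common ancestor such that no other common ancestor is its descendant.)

eb73ec3

Ancestors of 2b60819: {2b60819, 30618bf, 5e256a6, eb73ec3, fd384b4}.
Ancestors of 0f81032: {0d9fff6, 0f81032, 1a471e0, 30618bf, 5e256a6, eb73ec3, fd384b4}.
Common ancestors: {30618bf, 5e256a6, eb73ec3, fd384b4}.
Among these, eb73ec3 is not an ancestor of any other common ancestor — it is the merge base.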